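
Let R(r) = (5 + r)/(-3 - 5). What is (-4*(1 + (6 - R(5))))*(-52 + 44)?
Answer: 264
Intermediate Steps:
R(r) = -5/8 - r/8 (R(r) = (5 + r)/(-8) = (5 + r)*(-1/8) = -5/8 - r/8)
(-4*(1 + (6 - R(5))))*(-52 + 44) = (-4*(1 + (6 - (-5/8 - 1/8*5))))*(-52 + 44) = -4*(1 + (6 - (-5/8 - 5/8)))*(-8) = -4*(1 + (6 - 1*(-5/4)))*(-8) = -4*(1 + (6 + 5/4))*(-8) = -4*(1 + 29/4)*(-8) = -4*33/4*(-8) = -33*(-8) = 264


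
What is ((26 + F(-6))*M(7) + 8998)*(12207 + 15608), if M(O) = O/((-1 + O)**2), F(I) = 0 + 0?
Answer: 4507559825/18 ≈ 2.5042e+8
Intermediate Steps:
F(I) = 0
M(O) = O/(-1 + O)**2
((26 + F(-6))*M(7) + 8998)*(12207 + 15608) = ((26 + 0)*(7/(-1 + 7)**2) + 8998)*(12207 + 15608) = (26*(7/6**2) + 8998)*27815 = (26*(7*(1/36)) + 8998)*27815 = (26*(7/36) + 8998)*27815 = (91/18 + 8998)*27815 = (162055/18)*27815 = 4507559825/18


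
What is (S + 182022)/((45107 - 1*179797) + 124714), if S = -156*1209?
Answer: 3291/4988 ≈ 0.65978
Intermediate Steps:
S = -188604
(S + 182022)/((45107 - 1*179797) + 124714) = (-188604 + 182022)/((45107 - 1*179797) + 124714) = -6582/((45107 - 179797) + 124714) = -6582/(-134690 + 124714) = -6582/(-9976) = -6582*(-1/9976) = 3291/4988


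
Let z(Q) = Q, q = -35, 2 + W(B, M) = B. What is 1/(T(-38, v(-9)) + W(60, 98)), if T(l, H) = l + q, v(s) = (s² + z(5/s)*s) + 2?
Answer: -1/15 ≈ -0.066667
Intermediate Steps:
W(B, M) = -2 + B
v(s) = 7 + s² (v(s) = (s² + (5/s)*s) + 2 = (s² + 5) + 2 = (5 + s²) + 2 = 7 + s²)
T(l, H) = -35 + l (T(l, H) = l - 35 = -35 + l)
1/(T(-38, v(-9)) + W(60, 98)) = 1/((-35 - 38) + (-2 + 60)) = 1/(-73 + 58) = 1/(-15) = -1/15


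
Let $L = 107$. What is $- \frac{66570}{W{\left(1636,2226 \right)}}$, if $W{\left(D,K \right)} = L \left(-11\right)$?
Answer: $\frac{66570}{1177} \approx 56.559$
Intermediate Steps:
$W{\left(D,K \right)} = -1177$ ($W{\left(D,K \right)} = 107 \left(-11\right) = -1177$)
$- \frac{66570}{W{\left(1636,2226 \right)}} = - \frac{66570}{-1177} = \left(-66570\right) \left(- \frac{1}{1177}\right) = \frac{66570}{1177}$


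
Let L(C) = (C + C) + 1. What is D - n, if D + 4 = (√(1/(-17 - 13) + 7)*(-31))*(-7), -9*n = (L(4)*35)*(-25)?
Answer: -879 + 217*√6270/30 ≈ -306.24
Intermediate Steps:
L(C) = 1 + 2*C (L(C) = 2*C + 1 = 1 + 2*C)
n = 875 (n = -(1 + 2*4)*35*(-25)/9 = -(1 + 8)*35*(-25)/9 = -9*35*(-25)/9 = -35*(-25) = -⅑*(-7875) = 875)
D = -4 + 217*√6270/30 (D = -4 + (√(1/(-17 - 13) + 7)*(-31))*(-7) = -4 + (√(1/(-30) + 7)*(-31))*(-7) = -4 + (√(-1/30 + 7)*(-31))*(-7) = -4 + (√(209/30)*(-31))*(-7) = -4 + ((√6270/30)*(-31))*(-7) = -4 - 31*√6270/30*(-7) = -4 + 217*√6270/30 ≈ 568.76)
D - n = (-4 + 217*√6270/30) - 1*875 = (-4 + 217*√6270/30) - 875 = -879 + 217*√6270/30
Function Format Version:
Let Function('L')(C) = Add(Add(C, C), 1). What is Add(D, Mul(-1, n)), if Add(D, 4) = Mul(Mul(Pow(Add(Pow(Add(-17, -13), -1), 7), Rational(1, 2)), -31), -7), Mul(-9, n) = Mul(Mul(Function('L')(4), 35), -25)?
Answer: Add(-879, Mul(Rational(217, 30), Pow(6270, Rational(1, 2)))) ≈ -306.24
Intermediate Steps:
Function('L')(C) = Add(1, Mul(2, C)) (Function('L')(C) = Add(Mul(2, C), 1) = Add(1, Mul(2, C)))
n = 875 (n = Mul(Rational(-1, 9), Mul(Mul(Add(1, Mul(2, 4)), 35), -25)) = Mul(Rational(-1, 9), Mul(Mul(Add(1, 8), 35), -25)) = Mul(Rational(-1, 9), Mul(Mul(9, 35), -25)) = Mul(Rational(-1, 9), Mul(315, -25)) = Mul(Rational(-1, 9), -7875) = 875)
D = Add(-4, Mul(Rational(217, 30), Pow(6270, Rational(1, 2)))) (D = Add(-4, Mul(Mul(Pow(Add(Pow(Add(-17, -13), -1), 7), Rational(1, 2)), -31), -7)) = Add(-4, Mul(Mul(Pow(Add(Pow(-30, -1), 7), Rational(1, 2)), -31), -7)) = Add(-4, Mul(Mul(Pow(Add(Rational(-1, 30), 7), Rational(1, 2)), -31), -7)) = Add(-4, Mul(Mul(Pow(Rational(209, 30), Rational(1, 2)), -31), -7)) = Add(-4, Mul(Mul(Mul(Rational(1, 30), Pow(6270, Rational(1, 2))), -31), -7)) = Add(-4, Mul(Mul(Rational(-31, 30), Pow(6270, Rational(1, 2))), -7)) = Add(-4, Mul(Rational(217, 30), Pow(6270, Rational(1, 2)))) ≈ 568.76)
Add(D, Mul(-1, n)) = Add(Add(-4, Mul(Rational(217, 30), Pow(6270, Rational(1, 2)))), Mul(-1, 875)) = Add(Add(-4, Mul(Rational(217, 30), Pow(6270, Rational(1, 2)))), -875) = Add(-879, Mul(Rational(217, 30), Pow(6270, Rational(1, 2))))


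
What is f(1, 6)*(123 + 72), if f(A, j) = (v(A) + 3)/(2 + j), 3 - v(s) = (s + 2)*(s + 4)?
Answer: -1755/8 ≈ -219.38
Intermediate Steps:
v(s) = 3 - (2 + s)*(4 + s) (v(s) = 3 - (s + 2)*(s + 4) = 3 - (2 + s)*(4 + s))
f(A, j) = (-2 - A² - 6*A)/(2 + j) (f(A, j) = ((-5 - A² - 6*A) + 3)/(2 + j) = (-2 - A² - 6*A)/(2 + j))
f(1, 6)*(123 + 72) = ((-2 - 1*1² - 6*1)/(2 + 6))*(123 + 72) = ((-2 - 1*1 - 6)/8)*195 = ((-2 - 1 - 6)/8)*195 = ((⅛)*(-9))*195 = -9/8*195 = -1755/8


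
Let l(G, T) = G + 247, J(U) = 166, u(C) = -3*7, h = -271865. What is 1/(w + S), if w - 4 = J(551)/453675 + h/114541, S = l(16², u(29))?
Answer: 51964388175/26222625464656 ≈ 0.0019817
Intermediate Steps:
u(C) = -21
l(G, T) = 247 + G
S = 503 (S = 247 + 16² = 247 + 256 = 503)
w = 84538212631/51964388175 (w = 4 + (166/453675 - 271865/114541) = 4 - 123319340069/51964388175 = 84538212631/51964388175 ≈ 1.6268)
1/(w + S) = 1/(84538212631/51964388175 + 503) = 1/(26222625464656/51964388175) = 51964388175/26222625464656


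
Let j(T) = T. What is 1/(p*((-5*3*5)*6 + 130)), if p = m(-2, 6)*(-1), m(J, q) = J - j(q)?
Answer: -1/2560 ≈ -0.00039063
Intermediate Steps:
m(J, q) = J - q
p = 8 (p = (-2 - 1*6)*(-1) = (-2 - 6)*(-1) = -8*(-1) = 8)
1/(p*((-5*3*5)*6 + 130)) = 1/(8*((-5*3*5)*6 + 130)) = 1/(8*(-15*5*6 + 130)) = 1/(8*(-75*6 + 130)) = 1/(8*(-450 + 130)) = 1/(8*(-320)) = 1/(-2560) = -1/2560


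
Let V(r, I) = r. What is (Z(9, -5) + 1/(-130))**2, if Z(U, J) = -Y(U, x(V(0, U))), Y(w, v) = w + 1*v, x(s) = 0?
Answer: 1371241/16900 ≈ 81.139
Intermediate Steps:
Y(w, v) = v + w (Y(w, v) = w + v = v + w)
Z(U, J) = -U (Z(U, J) = -(0 + U) = -U)
(Z(9, -5) + 1/(-130))**2 = (-1*9 + 1/(-130))**2 = (-9 - 1/130)**2 = (-1171/130)**2 = 1371241/16900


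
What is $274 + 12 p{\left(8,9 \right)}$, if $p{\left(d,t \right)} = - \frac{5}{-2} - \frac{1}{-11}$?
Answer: $\frac{3356}{11} \approx 305.09$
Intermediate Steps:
$p{\left(d,t \right)} = \frac{57}{22}$ ($p{\left(d,t \right)} = \left(-5\right) \left(- \frac{1}{2}\right) - - \frac{1}{11} = \frac{5}{2} + \frac{1}{11} = \frac{57}{22}$)
$274 + 12 p{\left(8,9 \right)} = 274 + 12 \cdot \frac{57}{22} = 274 + \frac{342}{11} = \frac{3356}{11}$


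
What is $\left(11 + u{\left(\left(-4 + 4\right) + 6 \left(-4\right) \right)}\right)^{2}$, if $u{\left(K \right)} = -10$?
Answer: $1$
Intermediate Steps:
$\left(11 + u{\left(\left(-4 + 4\right) + 6 \left(-4\right) \right)}\right)^{2} = \left(11 - 10\right)^{2} = 1^{2} = 1$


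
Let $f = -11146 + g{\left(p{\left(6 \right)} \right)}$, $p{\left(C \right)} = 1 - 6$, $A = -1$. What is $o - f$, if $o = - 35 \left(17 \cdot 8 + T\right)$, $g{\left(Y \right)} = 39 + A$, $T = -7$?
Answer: $6593$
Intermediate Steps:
$p{\left(C \right)} = -5$
$g{\left(Y \right)} = 38$ ($g{\left(Y \right)} = 39 - 1 = 38$)
$f = -11108$ ($f = -11146 + 38 = -11108$)
$o = -4515$ ($o = - 35 \left(17 \cdot 8 - 7\right) = - 35 \left(136 - 7\right) = \left(-35\right) 129 = -4515$)
$o - f = -4515 - -11108 = -4515 + 11108 = 6593$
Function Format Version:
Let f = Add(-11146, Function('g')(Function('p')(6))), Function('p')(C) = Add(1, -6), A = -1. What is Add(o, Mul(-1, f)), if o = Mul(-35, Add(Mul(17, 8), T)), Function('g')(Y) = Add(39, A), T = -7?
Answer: 6593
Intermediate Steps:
Function('p')(C) = -5
Function('g')(Y) = 38 (Function('g')(Y) = Add(39, -1) = 38)
f = -11108 (f = Add(-11146, 38) = -11108)
o = -4515 (o = Mul(-35, Add(Mul(17, 8), -7)) = Mul(-35, Add(136, -7)) = Mul(-35, 129) = -4515)
Add(o, Mul(-1, f)) = Add(-4515, Mul(-1, -11108)) = Add(-4515, 11108) = 6593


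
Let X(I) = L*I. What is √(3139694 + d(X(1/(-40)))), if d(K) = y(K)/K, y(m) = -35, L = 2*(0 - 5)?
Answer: √3139554 ≈ 1771.9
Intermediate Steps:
L = -10 (L = 2*(-5) = -10)
X(I) = -10*I
d(K) = -35/K
√(3139694 + d(X(1/(-40)))) = √(3139694 - 35/((-10/(-40)))) = √(3139694 - 35/((-10*(-1/40)))) = √(3139694 - 35/¼) = √(3139694 - 35*4) = √(3139694 - 140) = √3139554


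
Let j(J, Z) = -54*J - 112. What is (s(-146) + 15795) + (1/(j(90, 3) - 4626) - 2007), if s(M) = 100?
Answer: 133297023/9598 ≈ 13888.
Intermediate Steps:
j(J, Z) = -112 - 54*J
(s(-146) + 15795) + (1/(j(90, 3) - 4626) - 2007) = (100 + 15795) + (1/((-112 - 54*90) - 4626) - 2007) = 15895 + (1/((-112 - 4860) - 4626) - 2007) = 15895 + (1/(-4972 - 4626) - 2007) = 15895 + (1/(-9598) - 2007) = 15895 + (-1/9598 - 2007) = 15895 - 19263187/9598 = 133297023/9598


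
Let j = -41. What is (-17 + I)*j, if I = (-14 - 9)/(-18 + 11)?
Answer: 3936/7 ≈ 562.29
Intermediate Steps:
I = 23/7 (I = -23/(-7) = -23*(-⅐) = 23/7 ≈ 3.2857)
(-17 + I)*j = (-17 + 23/7)*(-41) = -96/7*(-41) = 3936/7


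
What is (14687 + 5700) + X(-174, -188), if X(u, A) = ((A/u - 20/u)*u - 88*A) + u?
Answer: 36549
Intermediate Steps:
X(u, A) = u - 88*A + u*(-20/u + A/u) (X(u, A) = ((-20/u + A/u)*u - 88*A) + u = (u*(-20/u + A/u) - 88*A) + u = (-88*A + u*(-20/u + A/u)) + u = u - 88*A + u*(-20/u + A/u))
(14687 + 5700) + X(-174, -188) = (14687 + 5700) + (-20 - 174 - 87*(-188)) = 20387 + (-20 - 174 + 16356) = 20387 + 16162 = 36549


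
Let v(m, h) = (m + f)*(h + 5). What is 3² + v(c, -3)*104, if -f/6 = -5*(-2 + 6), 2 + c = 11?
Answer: 26841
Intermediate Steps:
c = 9 (c = -2 + 11 = 9)
f = 120 (f = -(-30)*(-2 + 6) = -(-30)*4 = -6*(-20) = 120)
v(m, h) = (5 + h)*(120 + m) (v(m, h) = (m + 120)*(h + 5) = (120 + m)*(5 + h) = (5 + h)*(120 + m))
3² + v(c, -3)*104 = 3² + (600 + 5*9 + 120*(-3) - 3*9)*104 = 9 + (600 + 45 - 360 - 27)*104 = 9 + 258*104 = 9 + 26832 = 26841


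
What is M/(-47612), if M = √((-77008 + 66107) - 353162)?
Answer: -I*√364063/47612 ≈ -0.012673*I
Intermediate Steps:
M = I*√364063 (M = √(-10901 - 353162) = √(-364063) = I*√364063 ≈ 603.38*I)
M/(-47612) = (I*√364063)/(-47612) = (I*√364063)*(-1/47612) = -I*√364063/47612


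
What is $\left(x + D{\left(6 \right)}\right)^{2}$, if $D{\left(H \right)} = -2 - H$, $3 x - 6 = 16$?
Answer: $\frac{4}{9} \approx 0.44444$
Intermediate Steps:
$x = \frac{22}{3}$ ($x = 2 + \frac{1}{3} \cdot 16 = 2 + \frac{16}{3} = \frac{22}{3} \approx 7.3333$)
$\left(x + D{\left(6 \right)}\right)^{2} = \left(\frac{22}{3} - 8\right)^{2} = \left(- \frac{2}{3}\right)^{2} = \frac{4}{9}$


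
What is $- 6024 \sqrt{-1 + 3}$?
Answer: $- 6024 \sqrt{2} \approx -8519.2$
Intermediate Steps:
$- 6024 \sqrt{-1 + 3} = - 6024 \sqrt{2}$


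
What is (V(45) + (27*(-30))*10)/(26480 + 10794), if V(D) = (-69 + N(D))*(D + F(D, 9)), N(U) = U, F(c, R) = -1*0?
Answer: -4590/18637 ≈ -0.24628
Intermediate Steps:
F(c, R) = 0
V(D) = D*(-69 + D) (V(D) = (-69 + D)*(D + 0) = (-69 + D)*D = D*(-69 + D))
(V(45) + (27*(-30))*10)/(26480 + 10794) = (45*(-69 + 45) + (27*(-30))*10)/(26480 + 10794) = (45*(-24) - 810*10)/37274 = (-1080 - 8100)*(1/37274) = -9180*1/37274 = -4590/18637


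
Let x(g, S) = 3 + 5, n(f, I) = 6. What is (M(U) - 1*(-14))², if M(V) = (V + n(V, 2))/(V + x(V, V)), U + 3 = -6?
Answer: 289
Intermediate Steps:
U = -9 (U = -3 - 6 = -9)
x(g, S) = 8
M(V) = (6 + V)/(8 + V) (M(V) = (V + 6)/(V + 8) = (6 + V)/(8 + V))
(M(U) - 1*(-14))² = ((6 - 9)/(8 - 9) - 1*(-14))² = (-3/(-1) + 14)² = (-1*(-3) + 14)² = (3 + 14)² = 17² = 289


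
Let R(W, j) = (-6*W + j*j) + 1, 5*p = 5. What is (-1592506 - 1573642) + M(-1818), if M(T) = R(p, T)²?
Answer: 10923808438013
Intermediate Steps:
p = 1 (p = (⅕)*5 = 1)
R(W, j) = 1 + j² - 6*W (R(W, j) = (-6*W + j²) + 1 = (j² - 6*W) + 1 = 1 + j² - 6*W)
M(T) = (-5 + T²)² (M(T) = (1 + T² - 6*1)² = (1 + T² - 6)² = (-5 + T²)²)
(-1592506 - 1573642) + M(-1818) = (-1592506 - 1573642) + (-5 + (-1818)²)² = -3166148 + (-5 + 3305124)² = -3166148 + 3305119² = -3166148 + 10923811604161 = 10923808438013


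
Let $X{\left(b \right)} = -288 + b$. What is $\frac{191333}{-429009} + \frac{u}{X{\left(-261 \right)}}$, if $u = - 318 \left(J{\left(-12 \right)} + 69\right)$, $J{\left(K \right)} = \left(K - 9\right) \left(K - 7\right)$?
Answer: $\frac{7082421511}{26169549} \approx 270.64$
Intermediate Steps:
$J{\left(K \right)} = \left(-9 + K\right) \left(-7 + K\right)$
$u = -148824$ ($u = - 318 \left(\left(63 + \left(-12\right)^{2} - -192\right) + 69\right) = - 318 \left(\left(63 + 144 + 192\right) + 69\right) = - 318 \left(399 + 69\right) = \left(-318\right) 468 = -148824$)
$\frac{191333}{-429009} + \frac{u}{X{\left(-261 \right)}} = \frac{191333}{-429009} - \frac{148824}{-288 - 261} = 191333 \left(- \frac{1}{429009}\right) - \frac{148824}{-549} = - \frac{191333}{429009} - - \frac{16536}{61} = - \frac{191333}{429009} + \frac{16536}{61} = \frac{7082421511}{26169549}$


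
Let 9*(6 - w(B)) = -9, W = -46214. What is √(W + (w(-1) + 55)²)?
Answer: I*√42370 ≈ 205.84*I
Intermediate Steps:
w(B) = 7 (w(B) = 6 - ⅑*(-9) = 6 + 1 = 7)
√(W + (w(-1) + 55)²) = √(-46214 + (7 + 55)²) = √(-46214 + 62²) = √(-46214 + 3844) = √(-42370) = I*√42370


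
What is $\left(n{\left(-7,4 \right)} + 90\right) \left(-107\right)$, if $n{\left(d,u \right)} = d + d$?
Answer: $-8132$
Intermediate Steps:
$n{\left(d,u \right)} = 2 d$
$\left(n{\left(-7,4 \right)} + 90\right) \left(-107\right) = \left(2 \left(-7\right) + 90\right) \left(-107\right) = \left(-14 + 90\right) \left(-107\right) = 76 \left(-107\right) = -8132$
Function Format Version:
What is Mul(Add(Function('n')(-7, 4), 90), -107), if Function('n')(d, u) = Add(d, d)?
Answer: -8132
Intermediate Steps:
Function('n')(d, u) = Mul(2, d)
Mul(Add(Function('n')(-7, 4), 90), -107) = Mul(Add(Mul(2, -7), 90), -107) = Mul(Add(-14, 90), -107) = Mul(76, -107) = -8132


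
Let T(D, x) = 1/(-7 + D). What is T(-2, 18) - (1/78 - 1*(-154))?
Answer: -36065/234 ≈ -154.12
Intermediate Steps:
T(-2, 18) - (1/78 - 1*(-154)) = 1/(-7 - 2) - (1/78 - 1*(-154)) = 1/(-9) - (1/78 + 154) = -⅑ - 1*12013/78 = -⅑ - 12013/78 = -36065/234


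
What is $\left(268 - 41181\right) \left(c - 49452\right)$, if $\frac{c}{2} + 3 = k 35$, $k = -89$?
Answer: $2278363144$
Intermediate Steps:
$c = -6236$ ($c = -6 + 2 \left(\left(-89\right) 35\right) = -6 + 2 \left(-3115\right) = -6 - 6230 = -6236$)
$\left(268 - 41181\right) \left(c - 49452\right) = \left(268 - 41181\right) \left(-6236 - 49452\right) = \left(-40913\right) \left(-55688\right) = 2278363144$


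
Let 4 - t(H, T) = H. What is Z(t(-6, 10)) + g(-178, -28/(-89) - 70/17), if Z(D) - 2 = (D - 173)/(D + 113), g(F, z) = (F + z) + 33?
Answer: -27566518/186099 ≈ -148.13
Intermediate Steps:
t(H, T) = 4 - H
g(F, z) = 33 + F + z
Z(D) = 2 + (-173 + D)/(113 + D) (Z(D) = 2 + (D - 173)/(D + 113) = 2 + (-173 + D)/(113 + D))
Z(t(-6, 10)) + g(-178, -28/(-89) - 70/17) = (53 + 3*(4 - 1*(-6)))/(113 + (4 - 1*(-6))) + (33 - 178 + (-28/(-89) - 70/17)) = (53 + 3*(4 + 6))/(113 + (4 + 6)) + (33 - 178 + (-28*(-1/89) - 70*1/17)) = (53 + 3*10)/(113 + 10) + (33 - 178 + (28/89 - 70/17)) = (53 + 30)/123 + (33 - 178 - 5754/1513) = (1/123)*83 - 225139/1513 = 83/123 - 225139/1513 = -27566518/186099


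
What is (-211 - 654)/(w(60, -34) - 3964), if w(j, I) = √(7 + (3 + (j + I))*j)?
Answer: 3428860/15711549 + 865*√1747/15711549 ≈ 0.22054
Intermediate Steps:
w(j, I) = √(7 + j*(3 + I + j)) (w(j, I) = √(7 + (3 + (I + j))*j) = √(7 + (3 + I + j)*j) = √(7 + j*(3 + I + j)))
(-211 - 654)/(w(60, -34) - 3964) = (-211 - 654)/(√(7 + 60² + 3*60 - 34*60) - 3964) = -865/(√(7 + 3600 + 180 - 2040) - 3964) = -865/(√1747 - 3964) = -865/(-3964 + √1747)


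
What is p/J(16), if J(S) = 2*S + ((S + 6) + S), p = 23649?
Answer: 23649/70 ≈ 337.84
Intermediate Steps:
J(S) = 6 + 4*S (J(S) = 2*S + ((6 + S) + S) = 2*S + (6 + 2*S) = 6 + 4*S)
p/J(16) = 23649/(6 + 4*16) = 23649/(6 + 64) = 23649/70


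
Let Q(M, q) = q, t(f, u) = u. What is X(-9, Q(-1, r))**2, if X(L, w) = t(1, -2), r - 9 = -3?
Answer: 4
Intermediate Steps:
r = 6 (r = 9 - 3 = 6)
X(L, w) = -2
X(-9, Q(-1, r))**2 = (-2)**2 = 4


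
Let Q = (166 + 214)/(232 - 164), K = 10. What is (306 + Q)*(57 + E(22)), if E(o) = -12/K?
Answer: 1477863/85 ≈ 17387.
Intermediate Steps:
E(o) = -6/5 (E(o) = -12/10 = -12*⅒ = -6/5)
Q = 95/17 (Q = 380/68 = 380*(1/68) = 95/17 ≈ 5.5882)
(306 + Q)*(57 + E(22)) = (306 + 95/17)*(57 - 6/5) = (5297/17)*(279/5) = 1477863/85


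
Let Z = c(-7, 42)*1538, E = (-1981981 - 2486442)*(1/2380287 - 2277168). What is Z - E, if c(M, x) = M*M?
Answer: -24220252827256223051/2380287 ≈ -1.0175e+13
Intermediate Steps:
c(M, x) = M²
E = 24220253006639411945/2380287 (E = -4468423*(1/2380287 - 2277168) = -4468423*(-5420313387215/2380287) = 24220253006639411945/2380287 ≈ 1.0175e+13)
Z = 75362 (Z = (-7)²*1538 = 49*1538 = 75362)
Z - E = 75362 - 1*24220253006639411945/2380287 = 75362 - 24220253006639411945/2380287 = -24220252827256223051/2380287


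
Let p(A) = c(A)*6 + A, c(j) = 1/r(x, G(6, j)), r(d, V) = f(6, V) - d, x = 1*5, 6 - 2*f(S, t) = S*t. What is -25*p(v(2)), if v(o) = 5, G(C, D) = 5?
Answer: -1975/17 ≈ -116.18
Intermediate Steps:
f(S, t) = 3 - S*t/2
x = 5
r(d, V) = 3 - d - 3*V (r(d, V) = (3 - ½*6*V) - d = (3 - 3*V) - d = 3 - d - 3*V)
c(j) = -1/17 (c(j) = 1/(3 - 1*5 - 3*5) = 1/(3 - 5 - 15) = 1/(-17) = -1/17)
p(A) = -6/17 + A (p(A) = -1/17*6 + A = -6/17 + A)
-25*p(v(2)) = -25*(-6/17 + 5) = -25*79/17 = -1975/17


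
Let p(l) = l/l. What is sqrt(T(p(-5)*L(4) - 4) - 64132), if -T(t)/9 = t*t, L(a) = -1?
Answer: I*sqrt(64357) ≈ 253.69*I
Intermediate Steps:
p(l) = 1
T(t) = -9*t**2 (T(t) = -9*t*t = -9*t**2)
sqrt(T(p(-5)*L(4) - 4) - 64132) = sqrt(-9*(1*(-1) - 4)**2 - 64132) = sqrt(-9*(-1 - 4)**2 - 64132) = sqrt(-9*(-5)**2 - 64132) = sqrt(-9*25 - 64132) = sqrt(-225 - 64132) = sqrt(-64357) = I*sqrt(64357)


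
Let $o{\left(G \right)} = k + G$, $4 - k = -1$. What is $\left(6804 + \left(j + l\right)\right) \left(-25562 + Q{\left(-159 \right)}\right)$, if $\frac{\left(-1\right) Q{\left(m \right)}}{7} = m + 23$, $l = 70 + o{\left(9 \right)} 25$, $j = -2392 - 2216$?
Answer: $-64379760$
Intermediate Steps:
$k = 5$ ($k = 4 - -1 = 4 + 1 = 5$)
$o{\left(G \right)} = 5 + G$
$j = -4608$ ($j = -2392 - 2216 = -4608$)
$l = 420$ ($l = 70 + \left(5 + 9\right) 25 = 70 + 14 \cdot 25 = 70 + 350 = 420$)
$Q{\left(m \right)} = -161 - 7 m$ ($Q{\left(m \right)} = - 7 \left(m + 23\right) = - 7 \left(23 + m\right) = -161 - 7 m$)
$\left(6804 + \left(j + l\right)\right) \left(-25562 + Q{\left(-159 \right)}\right) = \left(6804 + \left(-4608 + 420\right)\right) \left(-25562 - -952\right) = \left(6804 - 4188\right) \left(-25562 + \left(-161 + 1113\right)\right) = 2616 \left(-25562 + 952\right) = 2616 \left(-24610\right) = -64379760$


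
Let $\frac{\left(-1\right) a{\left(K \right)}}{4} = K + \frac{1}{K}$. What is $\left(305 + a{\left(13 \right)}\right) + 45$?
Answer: $\frac{3870}{13} \approx 297.69$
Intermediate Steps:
$a{\left(K \right)} = - 4 K - \frac{4}{K}$ ($a{\left(K \right)} = - 4 \left(K + \frac{1}{K}\right) = - 4 K - \frac{4}{K}$)
$\left(305 + a{\left(13 \right)}\right) + 45 = \left(305 - \left(52 + \frac{4}{13}\right)\right) + 45 = \left(305 - \frac{680}{13}\right) + 45 = \frac{3285}{13} + 45 = \frac{3870}{13}$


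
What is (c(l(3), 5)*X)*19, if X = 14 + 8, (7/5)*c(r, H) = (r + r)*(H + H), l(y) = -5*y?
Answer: -627000/7 ≈ -89571.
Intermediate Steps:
c(r, H) = 20*H*r/7 (c(r, H) = 5*((r + r)*(H + H))/7 = 5*((2*r)*(2*H))/7 = 5*(4*H*r)/7 = 20*H*r/7)
X = 22
(c(l(3), 5)*X)*19 = (((20/7)*5*(-5*3))*22)*19 = (((20/7)*5*(-15))*22)*19 = -1500/7*22*19 = -33000/7*19 = -627000/7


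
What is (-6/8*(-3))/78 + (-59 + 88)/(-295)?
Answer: -2131/30680 ≈ -0.069459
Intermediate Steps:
(-6/8*(-3))/78 + (-59 + 88)/(-295) = (-6*⅛*(-3))*(1/78) + 29*(-1/295) = -¾*(-3)*(1/78) - 29/295 = (9/4)*(1/78) - 29/295 = 3/104 - 29/295 = -2131/30680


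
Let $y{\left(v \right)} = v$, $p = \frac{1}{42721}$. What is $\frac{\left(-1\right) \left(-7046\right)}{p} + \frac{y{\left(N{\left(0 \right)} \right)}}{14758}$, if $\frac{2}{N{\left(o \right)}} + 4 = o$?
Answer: $\frac{8884675091655}{29516} \approx 3.0101 \cdot 10^{8}$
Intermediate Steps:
$p = \frac{1}{42721} \approx 2.3408 \cdot 10^{-5}$
$N{\left(o \right)} = \frac{2}{-4 + o}$
$\frac{\left(-1\right) \left(-7046\right)}{p} + \frac{y{\left(N{\left(0 \right)} \right)}}{14758} = \left(-1\right) \left(-7046\right) \frac{1}{\frac{1}{42721}} + \frac{2 \frac{1}{-4 + 0}}{14758} = 7046 \cdot 42721 + \frac{2}{-4} \cdot \frac{1}{14758} = 301012166 + 2 \left(- \frac{1}{4}\right) \frac{1}{14758} = 301012166 - \frac{1}{29516} = \frac{8884675091655}{29516}$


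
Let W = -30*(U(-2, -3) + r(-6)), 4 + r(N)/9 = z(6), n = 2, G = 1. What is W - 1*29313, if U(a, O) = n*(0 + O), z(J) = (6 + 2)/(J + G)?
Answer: -198531/7 ≈ -28362.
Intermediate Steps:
z(J) = 8/(1 + J) (z(J) = (6 + 2)/(J + 1) = 8/(1 + J))
r(N) = -180/7 (r(N) = -36 + 9*(8/(1 + 6)) = -36 + 9*(8/7) = -36 + 72/7 = -180/7)
U(a, O) = 2*O (U(a, O) = 2*(0 + O) = 2*O)
W = 6660/7 (W = -30*(2*(-3) - 180/7) = -30*(-6 - 180/7) = -30*(-222/7) = 6660/7 ≈ 951.43)
W - 1*29313 = 6660/7 - 1*29313 = 6660/7 - 29313 = -198531/7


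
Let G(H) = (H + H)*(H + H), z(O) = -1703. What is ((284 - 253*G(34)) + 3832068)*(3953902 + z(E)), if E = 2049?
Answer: 10522650793520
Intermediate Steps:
G(H) = 4*H² (G(H) = (2*H)*(2*H) = 4*H²)
((284 - 253*G(34)) + 3832068)*(3953902 + z(E)) = ((284 - 1012*34²) + 3832068)*(3953902 - 1703) = ((284 - 1012*1156) + 3832068)*3952199 = ((284 - 253*4624) + 3832068)*3952199 = ((284 - 1169872) + 3832068)*3952199 = (-1169588 + 3832068)*3952199 = 2662480*3952199 = 10522650793520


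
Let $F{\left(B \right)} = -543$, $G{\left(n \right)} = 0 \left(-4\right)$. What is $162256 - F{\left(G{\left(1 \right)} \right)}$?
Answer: $162799$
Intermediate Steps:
$G{\left(n \right)} = 0$
$162256 - F{\left(G{\left(1 \right)} \right)} = 162256 - -543 = 162256 + 543 = 162799$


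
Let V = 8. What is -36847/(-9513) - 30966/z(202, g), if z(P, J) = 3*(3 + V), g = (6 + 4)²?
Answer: -97787869/104643 ≈ -934.49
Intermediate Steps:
g = 100 (g = 10² = 100)
z(P, J) = 33 (z(P, J) = 3*(3 + 8) = 3*11 = 33)
-36847/(-9513) - 30966/z(202, g) = -36847/(-9513) - 30966/33 = -36847*(-1/9513) - 30966*1/33 = 36847/9513 - 10322/11 = -97787869/104643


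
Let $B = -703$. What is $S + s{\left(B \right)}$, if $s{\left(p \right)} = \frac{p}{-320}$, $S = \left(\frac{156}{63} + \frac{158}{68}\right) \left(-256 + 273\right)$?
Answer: $\frac{563083}{6720} \approx 83.792$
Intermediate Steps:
$S = \frac{3427}{42}$ ($S = \left(156 \cdot \frac{1}{63} + 158 \cdot \frac{1}{68}\right) 17 = \left(\frac{52}{21} + \frac{79}{34}\right) 17 = \frac{3427}{714} \cdot 17 = \frac{3427}{42} \approx 81.595$)
$s{\left(p \right)} = - \frac{p}{320}$ ($s{\left(p \right)} = p \left(- \frac{1}{320}\right) = - \frac{p}{320}$)
$S + s{\left(B \right)} = \frac{3427}{42} - - \frac{703}{320} = \frac{3427}{42} + \frac{703}{320} = \frac{563083}{6720}$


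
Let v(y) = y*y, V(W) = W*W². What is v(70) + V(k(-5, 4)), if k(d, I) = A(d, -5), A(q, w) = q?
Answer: 4775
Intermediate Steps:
k(d, I) = d
V(W) = W³
v(y) = y²
v(70) + V(k(-5, 4)) = 70² + (-5)³ = 4900 - 125 = 4775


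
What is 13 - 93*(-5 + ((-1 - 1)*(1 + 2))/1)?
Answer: 1036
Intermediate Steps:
13 - 93*(-5 + ((-1 - 1)*(1 + 2))/1) = 13 - 93*(-5 + 1*(-2*3)) = 13 - 93*(-5 + 1*(-6)) = 13 - 93*(-5 - 6) = 13 - 93*(-11) = 13 + 1023 = 1036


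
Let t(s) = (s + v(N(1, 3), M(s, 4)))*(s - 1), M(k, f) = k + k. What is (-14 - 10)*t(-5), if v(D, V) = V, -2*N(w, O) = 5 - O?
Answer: -2160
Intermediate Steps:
M(k, f) = 2*k
N(w, O) = -5/2 + O/2 (N(w, O) = -(5 - O)/2 = -5/2 + O/2)
t(s) = 3*s*(-1 + s) (t(s) = (s + 2*s)*(s - 1) = (3*s)*(-1 + s) = 3*s*(-1 + s))
(-14 - 10)*t(-5) = (-14 - 10)*(3*(-5)*(-1 - 5)) = -72*(-5)*(-6) = -24*90 = -2160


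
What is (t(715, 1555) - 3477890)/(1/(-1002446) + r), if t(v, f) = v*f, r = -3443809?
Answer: 474370478998/690446511363 ≈ 0.68705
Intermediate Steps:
t(v, f) = f*v
(t(715, 1555) - 3477890)/(1/(-1002446) + r) = (1555*715 - 3477890)/(1/(-1002446) - 3443809) = (1111825 - 3477890)/(-1/1002446 - 3443809) = -2366065/(-3452232556815/1002446) = -2366065*(-1002446/3452232556815) = 474370478998/690446511363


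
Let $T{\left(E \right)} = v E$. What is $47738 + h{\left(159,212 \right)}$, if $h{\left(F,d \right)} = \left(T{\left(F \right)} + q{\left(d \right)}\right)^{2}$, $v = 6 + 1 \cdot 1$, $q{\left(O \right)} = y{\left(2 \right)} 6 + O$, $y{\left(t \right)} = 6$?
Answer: $1900059$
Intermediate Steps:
$q{\left(O \right)} = 36 + O$ ($q{\left(O \right)} = 6 \cdot 6 + O = 36 + O$)
$v = 7$ ($v = 6 + 1 = 7$)
$T{\left(E \right)} = 7 E$
$h{\left(F,d \right)} = \left(36 + d + 7 F\right)^{2}$ ($h{\left(F,d \right)} = \left(7 F + \left(36 + d\right)\right)^{2} = \left(36 + d + 7 F\right)^{2}$)
$47738 + h{\left(159,212 \right)} = 47738 + \left(36 + 212 + 7 \cdot 159\right)^{2} = 47738 + \left(36 + 212 + 1113\right)^{2} = 47738 + 1361^{2} = 47738 + 1852321 = 1900059$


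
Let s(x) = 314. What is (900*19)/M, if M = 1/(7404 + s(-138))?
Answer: 131977800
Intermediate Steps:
M = 1/7718 (M = 1/(7404 + 314) = 1/7718 ≈ 0.00012957)
(900*19)/M = (900*19)/(1/7718) = 17100*7718 = 131977800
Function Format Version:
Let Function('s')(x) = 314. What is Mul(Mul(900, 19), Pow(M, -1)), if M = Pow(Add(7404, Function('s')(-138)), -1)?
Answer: 131977800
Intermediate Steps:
M = Rational(1, 7718) (M = Pow(Add(7404, 314), -1) = Pow(7718, -1) = Rational(1, 7718) ≈ 0.00012957)
Mul(Mul(900, 19), Pow(M, -1)) = Mul(Mul(900, 19), Pow(Rational(1, 7718), -1)) = Mul(17100, 7718) = 131977800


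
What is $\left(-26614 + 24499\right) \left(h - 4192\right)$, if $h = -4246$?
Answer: $17846370$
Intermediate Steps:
$\left(-26614 + 24499\right) \left(h - 4192\right) = \left(-26614 + 24499\right) \left(-4246 - 4192\right) = \left(-2115\right) \left(-8438\right) = 17846370$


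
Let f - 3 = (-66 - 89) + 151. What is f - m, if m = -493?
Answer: 492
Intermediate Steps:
f = -1 (f = 3 + ((-66 - 89) + 151) = 3 + (-155 + 151) = 3 - 4 = -1)
f - m = -1 - 1*(-493) = -1 + 493 = 492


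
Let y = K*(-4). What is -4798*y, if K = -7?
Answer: -134344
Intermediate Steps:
y = 28 (y = -7*(-4) = 28)
-4798*y = -4798*28 = -134344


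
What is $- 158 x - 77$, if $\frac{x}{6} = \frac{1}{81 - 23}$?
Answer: $- \frac{2707}{29} \approx -93.345$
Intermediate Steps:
$x = \frac{3}{29}$ ($x = \frac{6}{81 - 23} = \frac{6}{58} = 6 \cdot \frac{1}{58} = \frac{3}{29} \approx 0.10345$)
$- 158 x - 77 = \left(-158\right) \frac{3}{29} - 77 = - \frac{474}{29} - 77 = - \frac{2707}{29}$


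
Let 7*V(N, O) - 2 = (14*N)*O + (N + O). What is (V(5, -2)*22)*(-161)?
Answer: 68310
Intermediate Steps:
V(N, O) = 2/7 + N/7 + O/7 + 2*N*O (V(N, O) = 2/7 + ((14*N)*O + (N + O))/7 = 2/7 + (14*N*O + (N + O))/7 = 2/7 + (N + O + 14*N*O)/7 = 2/7 + (N/7 + O/7 + 2*N*O) = 2/7 + N/7 + O/7 + 2*N*O)
(V(5, -2)*22)*(-161) = ((2/7 + (1/7)*5 + (1/7)*(-2) + 2*5*(-2))*22)*(-161) = ((2/7 + 5/7 - 2/7 - 20)*22)*(-161) = -135/7*22*(-161) = -2970/7*(-161) = 68310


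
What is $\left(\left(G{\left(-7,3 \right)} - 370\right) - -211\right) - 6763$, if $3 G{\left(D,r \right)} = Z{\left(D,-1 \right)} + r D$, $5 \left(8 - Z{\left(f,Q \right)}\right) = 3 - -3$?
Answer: $- \frac{103901}{15} \approx -6926.7$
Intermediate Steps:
$Z{\left(f,Q \right)} = \frac{34}{5}$ ($Z{\left(f,Q \right)} = 8 - \frac{3 - -3}{5} = 8 - \frac{3 + 3}{5} = 8 - \frac{6}{5} = \frac{34}{5}$)
$G{\left(D,r \right)} = \frac{34}{15} + \frac{D r}{3}$ ($G{\left(D,r \right)} = \frac{\frac{34}{5} + r D}{3} = \frac{\frac{34}{5} + D r}{3} = \frac{34}{15} + \frac{D r}{3}$)
$\left(\left(G{\left(-7,3 \right)} - 370\right) - -211\right) - 6763 = \left(\left(\left(\frac{34}{15} + \frac{1}{3} \left(-7\right) 3\right) - 370\right) - -211\right) - 6763 = \left(\left(\left(\frac{34}{15} - 7\right) - 370\right) + 211\right) - 6763 = \left(\left(- \frac{71}{15} - 370\right) + 211\right) - 6763 = \left(- \frac{5621}{15} + 211\right) - 6763 = - \frac{2456}{15} - 6763 = - \frac{103901}{15}$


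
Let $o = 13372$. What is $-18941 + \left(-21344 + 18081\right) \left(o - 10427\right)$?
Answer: $-9628476$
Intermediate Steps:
$-18941 + \left(-21344 + 18081\right) \left(o - 10427\right) = -18941 + \left(-21344 + 18081\right) \left(13372 - 10427\right) = -18941 - 9609535 = -9628476$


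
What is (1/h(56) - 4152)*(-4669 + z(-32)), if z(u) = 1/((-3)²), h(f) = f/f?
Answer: 174425020/9 ≈ 1.9381e+7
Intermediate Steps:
h(f) = 1
z(u) = ⅑ (z(u) = 1/9 = ⅑)
(1/h(56) - 4152)*(-4669 + z(-32)) = (1/1 - 4152)*(-4669 + ⅑) = (1 - 4152)*(-42020/9) = -4151*(-42020/9) = 174425020/9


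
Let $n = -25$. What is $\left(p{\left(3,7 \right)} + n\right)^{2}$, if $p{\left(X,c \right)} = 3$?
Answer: $484$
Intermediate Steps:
$\left(p{\left(3,7 \right)} + n\right)^{2} = \left(3 - 25\right)^{2} = \left(-22\right)^{2} = 484$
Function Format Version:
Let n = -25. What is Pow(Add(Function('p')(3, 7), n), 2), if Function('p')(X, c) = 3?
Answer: 484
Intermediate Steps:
Pow(Add(Function('p')(3, 7), n), 2) = Pow(Add(3, -25), 2) = Pow(-22, 2) = 484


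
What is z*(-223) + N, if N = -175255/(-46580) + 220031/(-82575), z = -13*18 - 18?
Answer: 43230668392729/769268700 ≈ 56197.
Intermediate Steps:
z = -252 (z = -234 - 18 = -252)
N = 844527529/769268700 (N = -175255*(-1/46580) + 220031*(-1/82575) = 35051/9316 - 220031/82575 = 844527529/769268700 ≈ 1.0978)
z*(-223) + N = -252*(-223) + 844527529/769268700 = 56196 + 844527529/769268700 = 43230668392729/769268700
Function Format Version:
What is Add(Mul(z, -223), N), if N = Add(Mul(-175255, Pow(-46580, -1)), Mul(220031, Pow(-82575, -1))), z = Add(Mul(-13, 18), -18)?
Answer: Rational(43230668392729, 769268700) ≈ 56197.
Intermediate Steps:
z = -252 (z = Add(-234, -18) = -252)
N = Rational(844527529, 769268700) (N = Add(Mul(-175255, Rational(-1, 46580)), Mul(220031, Rational(-1, 82575))) = Add(Rational(35051, 9316), Rational(-220031, 82575)) = Rational(844527529, 769268700) ≈ 1.0978)
Add(Mul(z, -223), N) = Add(Mul(-252, -223), Rational(844527529, 769268700)) = Add(56196, Rational(844527529, 769268700)) = Rational(43230668392729, 769268700)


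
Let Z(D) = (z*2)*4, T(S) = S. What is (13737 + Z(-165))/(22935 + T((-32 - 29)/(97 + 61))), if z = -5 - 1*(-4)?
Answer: 2169182/3623669 ≈ 0.59861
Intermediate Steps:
z = -1 (z = -5 + 4 = -1)
Z(D) = -8 (Z(D) = -1*2*4 = -2*4 = -8)
(13737 + Z(-165))/(22935 + T((-32 - 29)/(97 + 61))) = (13737 - 8)/(22935 + (-32 - 29)/(97 + 61)) = 13729/(22935 - 61/158) = 13729/(3623669/158) = 13729*(158/3623669) = 2169182/3623669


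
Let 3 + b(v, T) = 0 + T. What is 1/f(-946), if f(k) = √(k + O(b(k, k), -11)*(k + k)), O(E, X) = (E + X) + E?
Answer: √29842/328262 ≈ 0.00052625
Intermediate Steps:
b(v, T) = -3 + T (b(v, T) = -3 + (0 + T) = -3 + T)
O(E, X) = X + 2*E
f(k) = √(k + 2*k*(-17 + 2*k)) (f(k) = √(k + (-11 + 2*(-3 + k))*(k + k)) = √(k + (-11 + (-6 + 2*k))*(2*k)) = √(k + (-17 + 2*k)*(2*k)) = √(k + 2*k*(-17 + 2*k)))
1/f(-946) = 1/(√(-946*(-33 + 4*(-946)))) = 1/(√(-946*(-33 - 3784))) = 1/(√(-946*(-3817))) = 1/(√3610882) = 1/(11*√29842) = √29842/328262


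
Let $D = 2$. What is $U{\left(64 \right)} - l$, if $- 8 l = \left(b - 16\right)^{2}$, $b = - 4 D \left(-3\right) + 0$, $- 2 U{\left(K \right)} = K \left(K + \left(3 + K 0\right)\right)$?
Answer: $-2136$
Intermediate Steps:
$U{\left(K \right)} = - \frac{K \left(3 + K\right)}{2}$ ($U{\left(K \right)} = - \frac{K \left(K + \left(3 + K 0\right)\right)}{2} = - \frac{K \left(K + \left(3 + 0\right)\right)}{2} = - \frac{K \left(K + 3\right)}{2} = - \frac{K \left(3 + K\right)}{2}$)
$b = 24$ ($b = - 4 \cdot 2 \left(-3\right) + 0 = \left(-4\right) \left(-6\right) + 0 = 24 + 0 = 24$)
$l = -8$ ($l = - \frac{\left(24 - 16\right)^{2}}{8} = - \frac{8^{2}}{8} = \left(- \frac{1}{8}\right) 64 = -8$)
$U{\left(64 \right)} - l = \left(- \frac{1}{2}\right) 64 \left(3 + 64\right) - -8 = \left(- \frac{1}{2}\right) 64 \cdot 67 + 8 = -2144 + 8 = -2136$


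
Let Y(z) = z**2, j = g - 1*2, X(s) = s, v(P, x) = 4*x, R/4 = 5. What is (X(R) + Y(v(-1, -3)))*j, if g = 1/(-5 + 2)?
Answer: -1148/3 ≈ -382.67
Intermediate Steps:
R = 20 (R = 4*5 = 20)
g = -1/3 (g = 1/(-3) = -1/3 ≈ -0.33333)
j = -7/3 (j = -1/3 - 1*2 = -1/3 - 2 = -7/3 ≈ -2.3333)
(X(R) + Y(v(-1, -3)))*j = (20 + (4*(-3))**2)*(-7/3) = (20 + (-12)**2)*(-7/3) = (20 + 144)*(-7/3) = 164*(-7/3) = -1148/3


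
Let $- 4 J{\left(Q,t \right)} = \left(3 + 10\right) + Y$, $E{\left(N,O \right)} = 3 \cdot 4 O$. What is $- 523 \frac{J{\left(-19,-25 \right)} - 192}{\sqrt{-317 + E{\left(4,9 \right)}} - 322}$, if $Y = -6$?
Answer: $- \frac{65257325}{207786} - \frac{405325 i \sqrt{209}}{415572} \approx -314.06 - 14.1 i$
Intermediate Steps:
$E{\left(N,O \right)} = 12 O$
$J{\left(Q,t \right)} = - \frac{7}{4}$ ($J{\left(Q,t \right)} = - \frac{\left(3 + 10\right) - 6}{4} = - \frac{13 - 6}{4} = \left(- \frac{1}{4}\right) 7 = - \frac{7}{4}$)
$- 523 \frac{J{\left(-19,-25 \right)} - 192}{\sqrt{-317 + E{\left(4,9 \right)}} - 322} = - 523 \frac{- \frac{7}{4} - 192}{\sqrt{-317 + 12 \cdot 9} - 322} = - 523 \left(- \frac{775}{4 \left(\sqrt{-317 + 108} - 322\right)}\right) = - 523 \left(- \frac{775}{4 \left(\sqrt{-209} - 322\right)}\right) = - 523 \left(- \frac{775}{4 \left(i \sqrt{209} - 322\right)}\right) = - 523 \left(- \frac{775}{4 \left(-322 + i \sqrt{209}\right)}\right) = \frac{405325}{4 \left(-322 + i \sqrt{209}\right)}$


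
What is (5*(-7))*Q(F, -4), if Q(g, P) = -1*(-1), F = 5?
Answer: -35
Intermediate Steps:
Q(g, P) = 1
(5*(-7))*Q(F, -4) = (5*(-7))*1 = -35*1 = -35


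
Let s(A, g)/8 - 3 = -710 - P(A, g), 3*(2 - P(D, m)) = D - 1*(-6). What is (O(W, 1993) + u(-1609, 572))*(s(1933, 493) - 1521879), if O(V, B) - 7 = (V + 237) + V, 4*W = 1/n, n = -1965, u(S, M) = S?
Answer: 24500204104591/11790 ≈ 2.0781e+9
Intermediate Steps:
W = -1/7860 (W = (¼)/(-1965) = (¼)*(-1/1965) = -1/7860 ≈ -0.00012723)
P(D, m) = -D/3 (P(D, m) = 2 - (D - 1*(-6))/3 = 2 - (D + 6)/3 = 2 - (6 + D)/3 = 2 + (-2 - D/3) = -D/3)
s(A, g) = -5656 + 8*A/3 (s(A, g) = 24 + 8*(-710 - (-1)*A/3) = 24 + 8*(-710 + A/3) = 24 + (-5680 + 8*A/3) = -5656 + 8*A/3)
O(V, B) = 244 + 2*V (O(V, B) = 7 + ((V + 237) + V) = 7 + ((237 + V) + V) = 7 + (237 + 2*V) = 244 + 2*V)
(O(W, 1993) + u(-1609, 572))*(s(1933, 493) - 1521879) = ((244 + 2*(-1/7860)) - 1609)*((-5656 + (8/3)*1933) - 1521879) = ((244 - 1/3930) - 1609)*((-5656 + 15464/3) - 1521879) = (958919/3930 - 1609)*(-1504/3 - 1521879) = -5364451/3930*(-4567141/3) = 24500204104591/11790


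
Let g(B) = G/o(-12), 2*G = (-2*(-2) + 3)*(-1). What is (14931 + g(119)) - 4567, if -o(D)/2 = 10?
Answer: 414567/40 ≈ 10364.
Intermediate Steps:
o(D) = -20 (o(D) = -2*10 = -20)
G = -7/2 (G = ((-2*(-2) + 3)*(-1))/2 = ((4 + 3)*(-1))/2 = (7*(-1))/2 = (1/2)*(-7) = -7/2 ≈ -3.5000)
g(B) = 7/40 (g(B) = -7/2/(-20) = -7/2*(-1/20) = 7/40)
(14931 + g(119)) - 4567 = (14931 + 7/40) - 4567 = 597247/40 - 4567 = 414567/40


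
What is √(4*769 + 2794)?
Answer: √5870 ≈ 76.616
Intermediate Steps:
√(4*769 + 2794) = √(3076 + 2794) = √5870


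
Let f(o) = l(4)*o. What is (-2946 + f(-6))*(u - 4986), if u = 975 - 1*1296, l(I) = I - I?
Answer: 15634422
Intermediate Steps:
l(I) = 0
u = -321 (u = 975 - 1296 = -321)
f(o) = 0 (f(o) = 0*o = 0)
(-2946 + f(-6))*(u - 4986) = (-2946 + 0)*(-321 - 4986) = -2946*(-5307) = 15634422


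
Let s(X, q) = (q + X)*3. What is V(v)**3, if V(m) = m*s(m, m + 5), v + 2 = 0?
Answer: -216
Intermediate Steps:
v = -2 (v = -2 + 0 = -2)
s(X, q) = 3*X + 3*q (s(X, q) = (X + q)*3 = 3*X + 3*q)
V(m) = m*(15 + 6*m) (V(m) = m*(3*m + 3*(m + 5)) = m*(3*m + 3*(5 + m)) = m*(3*m + (15 + 3*m)) = m*(15 + 6*m))
V(v)**3 = (3*(-2)*(5 + 2*(-2)))**3 = (3*(-2)*(5 - 4))**3 = (3*(-2)*1)**3 = (-6)**3 = -216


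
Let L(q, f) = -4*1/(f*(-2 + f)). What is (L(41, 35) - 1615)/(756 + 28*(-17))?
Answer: -1865329/323400 ≈ -5.7679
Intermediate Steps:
L(q, f) = -4/(f*(-2 + f))
(L(41, 35) - 1615)/(756 + 28*(-17)) = (-4/(35*(-2 + 35)) - 1615)/(756 + 28*(-17)) = (-4*1/35/33 - 1615)/(756 - 476) = (-4*1/35*1/33 - 1615)/280 = (-4/1155 - 1615)*(1/280) = -1865329/1155*1/280 = -1865329/323400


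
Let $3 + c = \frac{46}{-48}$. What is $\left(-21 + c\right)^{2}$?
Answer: $\frac{358801}{576} \approx 622.92$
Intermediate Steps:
$c = - \frac{95}{24}$ ($c = -3 + \frac{46}{-48} = -3 + 46 \left(- \frac{1}{48}\right) = -3 - \frac{23}{24} = - \frac{95}{24} \approx -3.9583$)
$\left(-21 + c\right)^{2} = \left(-21 - \frac{95}{24}\right)^{2} = \left(- \frac{599}{24}\right)^{2} = \frac{358801}{576}$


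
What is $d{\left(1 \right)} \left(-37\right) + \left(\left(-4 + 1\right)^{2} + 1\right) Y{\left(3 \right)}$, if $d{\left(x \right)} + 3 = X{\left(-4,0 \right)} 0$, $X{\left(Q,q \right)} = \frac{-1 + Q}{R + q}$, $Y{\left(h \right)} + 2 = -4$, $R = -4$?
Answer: $51$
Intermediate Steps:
$Y{\left(h \right)} = -6$ ($Y{\left(h \right)} = -2 - 4 = -6$)
$X{\left(Q,q \right)} = \frac{-1 + Q}{-4 + q}$
$d{\left(x \right)} = -3$ ($d{\left(x \right)} = -3 + \frac{-1 - 4}{-4 + 0} \cdot 0 = -3 + \frac{1}{-4} \left(-5\right) 0 = -3 + \left(- \frac{1}{4}\right) \left(-5\right) 0 = -3 + \frac{5}{4} \cdot 0 = -3 + 0 = -3$)
$d{\left(1 \right)} \left(-37\right) + \left(\left(-4 + 1\right)^{2} + 1\right) Y{\left(3 \right)} = \left(-3\right) \left(-37\right) + \left(\left(-4 + 1\right)^{2} + 1\right) \left(-6\right) = 111 + \left(\left(-3\right)^{2} + 1\right) \left(-6\right) = 111 + \left(9 + 1\right) \left(-6\right) = 111 + 10 \left(-6\right) = 111 - 60 = 51$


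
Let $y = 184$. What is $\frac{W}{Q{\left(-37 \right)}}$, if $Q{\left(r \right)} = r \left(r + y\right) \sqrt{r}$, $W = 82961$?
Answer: $\frac{82961 i \sqrt{37}}{201243} \approx 2.5076 i$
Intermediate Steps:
$Q{\left(r \right)} = r^{\frac{3}{2}} \left(184 + r\right)$ ($Q{\left(r \right)} = r \left(r + 184\right) \sqrt{r} = r \left(184 + r\right) \sqrt{r} = r^{\frac{3}{2}} \left(184 + r\right)$)
$\frac{W}{Q{\left(-37 \right)}} = \frac{82961}{\left(-37\right)^{\frac{3}{2}} \left(184 - 37\right)} = \frac{82961}{- 37 i \sqrt{37} \cdot 147} = \frac{82961}{\left(-5439\right) i \sqrt{37}} = 82961 \frac{i \sqrt{37}}{201243} = \frac{82961 i \sqrt{37}}{201243}$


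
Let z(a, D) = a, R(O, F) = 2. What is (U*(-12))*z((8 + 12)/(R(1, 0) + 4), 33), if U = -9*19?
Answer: 6840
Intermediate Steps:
U = -171
(U*(-12))*z((8 + 12)/(R(1, 0) + 4), 33) = (-171*(-12))*((8 + 12)/(2 + 4)) = 2052*(20/6) = 2052*(20*(1/6)) = 2052*(10/3) = 6840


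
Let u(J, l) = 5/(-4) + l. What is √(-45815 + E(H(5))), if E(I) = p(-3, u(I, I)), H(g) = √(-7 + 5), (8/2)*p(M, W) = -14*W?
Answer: √(-732970 - 56*I*√2)/4 ≈ 0.011563 - 214.03*I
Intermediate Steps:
u(J, l) = -5/4 + l (u(J, l) = 5*(-¼) + l = -5/4 + l)
p(M, W) = -7*W/2 (p(M, W) = (-14*W)/4 = -7*W/2)
H(g) = I*√2 (H(g) = √(-2) = I*√2)
E(I) = 35/8 - 7*I/2 (E(I) = -7*(-5/4 + I)/2 = 35/8 - 7*I/2)
√(-45815 + E(H(5))) = √(-45815 + (35/8 - 7*I*√2/2)) = √(-366485/8 - 7*I*√2/2)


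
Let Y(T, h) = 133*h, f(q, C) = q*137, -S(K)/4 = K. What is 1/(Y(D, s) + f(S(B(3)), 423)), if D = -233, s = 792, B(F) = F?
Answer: 1/103692 ≈ 9.6439e-6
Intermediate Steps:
S(K) = -4*K
f(q, C) = 137*q
1/(Y(D, s) + f(S(B(3)), 423)) = 1/(133*792 + 137*(-4*3)) = 1/(105336 + 137*(-12)) = 1/(105336 - 1644) = 1/103692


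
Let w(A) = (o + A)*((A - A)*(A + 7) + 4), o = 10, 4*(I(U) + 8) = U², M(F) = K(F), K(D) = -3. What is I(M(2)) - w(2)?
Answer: -215/4 ≈ -53.750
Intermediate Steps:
M(F) = -3
I(U) = -8 + U²/4
w(A) = 40 + 4*A (w(A) = (10 + A)*((A - A)*(A + 7) + 4) = (10 + A)*(0*(7 + A) + 4) = (10 + A)*(0 + 4) = (10 + A)*4 = 40 + 4*A)
I(M(2)) - w(2) = (-8 + (¼)*(-3)²) - (40 + 4*2) = (-8 + (¼)*9) - (40 + 8) = (-8 + 9/4) - 1*48 = -23/4 - 48 = -215/4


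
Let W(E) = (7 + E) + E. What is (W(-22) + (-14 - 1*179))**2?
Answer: 52900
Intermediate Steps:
W(E) = 7 + 2*E
(W(-22) + (-14 - 1*179))**2 = ((7 + 2*(-22)) + (-14 - 1*179))**2 = ((7 - 44) + (-14 - 179))**2 = (-37 - 193)**2 = (-230)**2 = 52900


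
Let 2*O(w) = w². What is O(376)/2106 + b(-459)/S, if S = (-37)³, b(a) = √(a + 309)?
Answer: 35344/1053 - 5*I*√6/50653 ≈ 33.565 - 0.00024179*I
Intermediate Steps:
b(a) = √(309 + a)
O(w) = w²/2
S = -50653
O(376)/2106 + b(-459)/S = ((½)*376²)/2106 + √(309 - 459)/(-50653) = ((½)*141376)*(1/2106) + √(-150)*(-1/50653) = 70688*(1/2106) + (5*I*√6)*(-1/50653) = 35344/1053 - 5*I*√6/50653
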